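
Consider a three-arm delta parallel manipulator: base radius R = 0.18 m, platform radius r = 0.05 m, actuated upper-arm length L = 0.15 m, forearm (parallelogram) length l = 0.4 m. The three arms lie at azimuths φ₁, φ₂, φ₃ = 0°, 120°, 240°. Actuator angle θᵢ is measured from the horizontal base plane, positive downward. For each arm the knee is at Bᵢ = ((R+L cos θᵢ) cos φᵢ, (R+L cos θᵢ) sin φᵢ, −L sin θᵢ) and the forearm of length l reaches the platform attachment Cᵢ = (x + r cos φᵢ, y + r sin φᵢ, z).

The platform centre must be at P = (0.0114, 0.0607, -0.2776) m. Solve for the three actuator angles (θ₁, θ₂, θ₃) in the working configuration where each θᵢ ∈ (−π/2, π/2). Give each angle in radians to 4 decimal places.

θ₁ = -0.0871, θ₂ = -0.3489, θ₃ = 0.3492

arm 1 (φ=0.0°): x'=0.0114, y'=0.0607
  e−x'=0.1186;  (l²−L²−(e−x')²−y'²−z²)/2L = 0.1423
  √(A²+B²)=0.3019;  θ1 = -1.1670+1.0800 ≈ -0.0871
arm 2 (φ=120.0°): x'=0.0469, y'=-0.0402
  A cos θ + B sin θ = C:  0.0831·cos θ + -0.2776·sin θ = 0.1730
  θ2 = atan2(B,A) + arccos(C/0.2898) = -0.3489
arm 3 (φ=240.0°): x'=-0.0583, y'=-0.0205
  A cos θ + B sin θ = C:  0.1883·cos θ + -0.2776·sin θ = 0.0819
  θ3 = atan2(B,A) + arccos(C/0.3354) = 0.3492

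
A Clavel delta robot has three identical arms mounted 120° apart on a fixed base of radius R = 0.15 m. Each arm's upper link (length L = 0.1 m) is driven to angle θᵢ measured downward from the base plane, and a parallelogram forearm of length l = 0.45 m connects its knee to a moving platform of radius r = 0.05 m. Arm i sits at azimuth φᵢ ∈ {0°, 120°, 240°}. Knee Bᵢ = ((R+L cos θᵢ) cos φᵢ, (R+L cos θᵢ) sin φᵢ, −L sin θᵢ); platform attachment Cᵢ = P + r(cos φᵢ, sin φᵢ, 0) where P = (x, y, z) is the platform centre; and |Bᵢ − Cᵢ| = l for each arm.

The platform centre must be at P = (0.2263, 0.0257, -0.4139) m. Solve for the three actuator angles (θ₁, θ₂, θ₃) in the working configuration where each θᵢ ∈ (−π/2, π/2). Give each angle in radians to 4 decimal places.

θ₁ = -0.3491, θ₂ = 1.1341, θ₃ = 1.3089

φ1=0.0° → target in arm frame (0.2263, 0.0257)
  A=-0.1263, B=-0.4139, C=(l²−L²−A²−y'²−z²)/(2L)=0.0229
  γ=atan2(-0.4139,-0.1263)=-1.8670;  ψ=arccos(0.0529)=1.5179;  θ1=γ+ψ≈-0.3491
φ2=120.0° → target in arm frame (-0.0909, -0.2088)
  e−x'=0.1909;  (l²−L²−(e−x')²−y'²−z²)/2L = -0.2943
  θ2 = atan2(B,A) + arccos(C/0.4558) = 1.1341
rotate P by −φ3: (-0.1354, 0.1831, -0.4139)
  A=0.2354, B=-0.4139, C=(l²−L²−A²−y'²−z²)/(2L)=-0.3388
  θ3 = atan2(B,A) + arccos(C/0.4762) = 1.3089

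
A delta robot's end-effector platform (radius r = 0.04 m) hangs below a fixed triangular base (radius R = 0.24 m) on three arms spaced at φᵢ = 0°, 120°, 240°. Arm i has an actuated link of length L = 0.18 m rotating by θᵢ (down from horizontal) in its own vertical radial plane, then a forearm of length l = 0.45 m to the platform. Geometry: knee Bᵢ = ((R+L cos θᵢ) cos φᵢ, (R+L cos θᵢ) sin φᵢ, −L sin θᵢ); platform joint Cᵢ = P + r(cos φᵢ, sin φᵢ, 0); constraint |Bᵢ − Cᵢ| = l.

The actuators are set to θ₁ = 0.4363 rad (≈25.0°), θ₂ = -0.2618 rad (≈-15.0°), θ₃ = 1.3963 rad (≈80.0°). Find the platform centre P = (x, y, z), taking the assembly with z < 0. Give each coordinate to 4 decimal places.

O1 = (0.3631·cos0.0°, 0.3631·sin0.0°, -0.0761) = (0.3631, 0.0000, -0.0761)
arm 2 at φ=120.0°: ρ2 = 0.3739;  O2 = (-0.1869, 0.3238, 0.0466)
arm 3 at φ=240.0°: ρ3 = 0.2313;  O3 = (-0.1156, -0.2003, -0.1773)
eliminate P² terms by subtracting sphere 1 from 2 and 3
[-1.1001 0.6476 0.2453]·P = 0.0043;  [-0.9575 -0.4005 -0.2024]·P = -0.0528
det = 1.0607;  x = 0.0306+-0.0309z,  y = 0.0586+-0.4314z
quadratic in z: (1.1870)z²+(0.1222)z+(-0.0827)=0, √Δ=0.6384 → z ∈ {-0.3204, 0.2174}; z = -0.3204 (taking z<0)
x = 0.0405, y = 0.1968

(0.0405, 0.1968, -0.3204)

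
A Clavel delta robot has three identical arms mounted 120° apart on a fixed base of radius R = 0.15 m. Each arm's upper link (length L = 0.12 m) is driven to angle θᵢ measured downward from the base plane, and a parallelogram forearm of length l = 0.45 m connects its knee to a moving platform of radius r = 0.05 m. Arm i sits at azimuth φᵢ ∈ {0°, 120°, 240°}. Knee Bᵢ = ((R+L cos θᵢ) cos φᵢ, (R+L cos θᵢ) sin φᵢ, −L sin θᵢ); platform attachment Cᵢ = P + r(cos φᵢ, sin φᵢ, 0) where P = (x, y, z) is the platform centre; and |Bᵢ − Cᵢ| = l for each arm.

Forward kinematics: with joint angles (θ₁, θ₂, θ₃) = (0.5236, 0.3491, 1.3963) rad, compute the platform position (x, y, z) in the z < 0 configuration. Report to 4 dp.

(0.0668, 0.1642, -0.4559)

arm 1 at φ=0.0°: ρ1 = 0.2039;  O1 = (0.2039, 0.0000, -0.0600)
O2 = (0.2128·cos120.0°, 0.2128·sin120.0°, -0.0410) = (-0.1064, 0.1843, -0.0410)
φ3=240.0°: virtual centre (-0.0604, -0.1046, -0.1182), radius l
|O₂|²−|O₁|² = 0.0018;  |O₃|²−|O₁|² = -0.0166
plane₁₂: -0.6206x+0.3685y+0.0379z = 0.0018
Cramer: x(z) = 0.0177-0.1076z;  y(z) = 0.0346-0.2841z
sphere 1 gives Az²+Bz+C=0 with A=1.0923, B=0.1404, C=-0.1630;  B²−4AC=0.7320;  roots -0.4559, 0.3274;  negative root z = -0.4559
x = 0.0668, y = 0.1642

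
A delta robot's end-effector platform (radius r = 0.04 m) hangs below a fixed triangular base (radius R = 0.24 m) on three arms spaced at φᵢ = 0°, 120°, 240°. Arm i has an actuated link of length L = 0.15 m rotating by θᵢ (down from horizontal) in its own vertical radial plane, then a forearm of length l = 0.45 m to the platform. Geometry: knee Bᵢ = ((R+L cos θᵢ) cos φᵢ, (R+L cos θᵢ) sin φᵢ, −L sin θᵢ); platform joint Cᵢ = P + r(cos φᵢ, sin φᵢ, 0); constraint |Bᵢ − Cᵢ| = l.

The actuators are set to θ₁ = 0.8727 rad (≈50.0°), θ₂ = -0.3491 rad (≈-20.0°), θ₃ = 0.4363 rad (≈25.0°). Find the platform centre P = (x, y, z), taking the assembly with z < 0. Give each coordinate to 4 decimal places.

(-0.0945, 0.0655, -0.3281)

O1 = (0.2964·cos0.0°, 0.2964·sin0.0°, -0.1149) = (0.2964, 0.0000, -0.1149)
O2 = (0.3410·cos120.0°, 0.3410·sin120.0°, 0.0513) = (-0.1705, 0.2953, 0.0513)
φ3=240.0°: virtual centre (-0.1680, -0.2909, -0.0634), radius l
subtract pairs → two planes through P
linear system: -0.9338x+0.5905y = 0.0178−0.3324z; -0.9288x+-0.5819y = 0.0158−0.1030z
Cramer: x(z) = -0.0180+0.2329z;  y(z) = 0.0016-0.1947z
into |P−O₁|² = l²: 1.0921z² + 0.0827z + -0.0904 = 0;  Δ = 0.4018;  z = -0.3281 or 0.2523 → z<0 root = -0.3281
x = -0.0945, y = 0.0655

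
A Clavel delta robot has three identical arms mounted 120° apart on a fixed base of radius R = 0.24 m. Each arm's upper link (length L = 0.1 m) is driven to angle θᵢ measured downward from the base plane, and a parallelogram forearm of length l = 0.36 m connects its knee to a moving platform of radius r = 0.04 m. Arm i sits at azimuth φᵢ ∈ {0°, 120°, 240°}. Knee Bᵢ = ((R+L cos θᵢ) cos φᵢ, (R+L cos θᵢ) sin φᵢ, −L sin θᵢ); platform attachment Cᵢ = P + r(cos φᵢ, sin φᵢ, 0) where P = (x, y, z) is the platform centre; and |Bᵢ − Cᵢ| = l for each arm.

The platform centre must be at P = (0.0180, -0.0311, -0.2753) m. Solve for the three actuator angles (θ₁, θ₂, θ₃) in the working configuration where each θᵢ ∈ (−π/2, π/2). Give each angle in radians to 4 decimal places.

θ₁ = 0.4364, θ₂ = 0.8728, θ₃ = 0.4369

rotate P by −φ1: (0.0180, -0.0311, -0.2753)
  e−x'=0.1820;  (l²−L²−(e−x')²−y'²−z²)/2L = 0.0486
  θ1 = atan2(B,A) + arccos(C/0.3300) = 0.4364
arm 2 (φ=120.0°): x'=-0.0359, y'=0.0000
  A=0.2359, B=-0.2753, C=(l²−L²−A²−y'²−z²)/(2L)=-0.0593
  θ2 = atan2(B,A) + arccos(C/0.3626) = 0.8728
arm 3 (φ=240.0°): x'=0.0179, y'=0.0311
  A cos θ + B sin θ = C:  0.1821·cos θ + -0.2753·sin θ = 0.0485
  θ3 = atan2(B,A) + arccos(C/0.3301) = 0.4369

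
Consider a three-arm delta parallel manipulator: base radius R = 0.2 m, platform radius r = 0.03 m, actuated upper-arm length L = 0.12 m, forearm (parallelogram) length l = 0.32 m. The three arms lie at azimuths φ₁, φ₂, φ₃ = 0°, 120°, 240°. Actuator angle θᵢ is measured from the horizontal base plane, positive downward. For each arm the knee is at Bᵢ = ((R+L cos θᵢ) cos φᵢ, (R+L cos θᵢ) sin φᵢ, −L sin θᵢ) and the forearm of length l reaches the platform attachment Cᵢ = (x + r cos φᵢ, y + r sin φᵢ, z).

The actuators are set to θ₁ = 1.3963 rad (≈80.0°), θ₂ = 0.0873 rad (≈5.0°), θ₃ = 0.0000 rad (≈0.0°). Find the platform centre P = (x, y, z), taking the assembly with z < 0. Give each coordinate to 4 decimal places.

(-0.1180, -0.0043, -0.2018)

O1 = (0.1908·cos0.0°, 0.1908·sin0.0°, -0.1182) = (0.1908, 0.0000, -0.1182)
φ2=120.0°: virtual centre (-0.1448, 0.2508, -0.0105), radius l
O3 = (0.2900·cos240.0°, 0.2900·sin240.0°, 0.0000) = (-0.1450, -0.2511, 0.0000)
eliminate P² terms by subtracting sphere 1 from 2 and 3
plane₁₂: -0.6712x+0.5015y+0.2154z = 0.0336
Cramer: x(z) = -0.0501+0.3364z;  y(z) = -0.0001+0.0207z
quadratic in z: (1.1136)z²+(0.0742)z+(-0.0304)=0, √Δ=0.3753 → z ∈ {-0.2018, 0.1352}; z = -0.2018 (taking z<0)
x = -0.1180, y = -0.0043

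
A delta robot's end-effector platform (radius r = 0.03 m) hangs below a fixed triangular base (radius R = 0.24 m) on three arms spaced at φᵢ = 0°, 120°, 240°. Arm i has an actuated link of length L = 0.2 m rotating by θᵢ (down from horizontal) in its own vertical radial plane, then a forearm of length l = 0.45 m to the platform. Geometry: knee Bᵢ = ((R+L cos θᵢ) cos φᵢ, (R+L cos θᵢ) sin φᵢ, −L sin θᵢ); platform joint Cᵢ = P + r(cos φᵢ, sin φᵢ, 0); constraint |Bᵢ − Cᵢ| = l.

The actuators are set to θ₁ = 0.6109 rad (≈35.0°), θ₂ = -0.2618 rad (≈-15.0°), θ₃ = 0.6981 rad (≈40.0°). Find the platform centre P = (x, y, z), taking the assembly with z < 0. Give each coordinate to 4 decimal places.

φ1=0.0°: virtual centre (0.3738, 0.0000, -0.1147), radius l
O2 = (0.4032·cos120.0°, 0.4032·sin120.0°, 0.0518) = (-0.2016, 0.3492, 0.0518)
arm 3 at φ=240.0°: ρ3 = 0.3632;  O3 = (-0.1816, -0.3146, -0.1286)
|O₂|²−|O₁|² = 0.0123;  |O₃|²−|O₁|² = -0.0045
plane₁₂: -1.1508x+0.6983y+0.3330z = 0.0123
det = 1.4998;  x = -0.0031+0.1268z,  y = 0.0126+-0.2679z
into |P−O₁|² = l²: 1.0878z² + 0.1271z + -0.0471 = 0;  Δ = 0.2212;  z = -0.2746 or 0.1577 → z<0 root = -0.2746
x = -0.0379, y = 0.0861

(-0.0379, 0.0861, -0.2746)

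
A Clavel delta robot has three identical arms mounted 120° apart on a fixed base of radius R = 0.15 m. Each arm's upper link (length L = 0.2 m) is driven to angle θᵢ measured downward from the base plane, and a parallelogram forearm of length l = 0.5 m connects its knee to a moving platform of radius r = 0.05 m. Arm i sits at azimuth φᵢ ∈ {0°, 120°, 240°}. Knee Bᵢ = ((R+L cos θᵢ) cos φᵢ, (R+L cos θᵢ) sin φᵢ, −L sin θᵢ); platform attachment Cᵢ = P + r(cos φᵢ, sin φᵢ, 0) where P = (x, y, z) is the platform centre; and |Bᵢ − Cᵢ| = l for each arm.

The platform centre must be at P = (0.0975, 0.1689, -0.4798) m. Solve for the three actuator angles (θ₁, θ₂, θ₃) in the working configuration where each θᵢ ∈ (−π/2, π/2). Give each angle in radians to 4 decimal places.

rotate P by −φ1: (0.0975, 0.1689, -0.4798)
  e−x'=0.0025;  (l²−L²−(e−x')²−y'²−z²)/2L = -0.1219
  θ1 = atan2(B,A) + arccos(C/0.4798) = 0.2620
arm 2 (φ=120.0°): x'=0.0975, y'=-0.1689
  A cos θ + B sin θ = C:  0.0025·cos θ + -0.4798·sin θ = -0.1218
  γ=atan2(-0.4798,0.0025)=-1.5656;  ψ=arccos(-0.2539)=1.8275;  θ2=γ+ψ≈0.2619
φ3=240.0° → target in arm frame (-0.1950, 0.0000)
  A=0.2950, B=-0.4798, C=(l²−L²−A²−y'²−z²)/(2L)=-0.2681
  θ3 = atan2(B,A) + arccos(C/0.5632) = 1.0474

θ₁ = 0.2620, θ₂ = 0.2619, θ₃ = 1.0474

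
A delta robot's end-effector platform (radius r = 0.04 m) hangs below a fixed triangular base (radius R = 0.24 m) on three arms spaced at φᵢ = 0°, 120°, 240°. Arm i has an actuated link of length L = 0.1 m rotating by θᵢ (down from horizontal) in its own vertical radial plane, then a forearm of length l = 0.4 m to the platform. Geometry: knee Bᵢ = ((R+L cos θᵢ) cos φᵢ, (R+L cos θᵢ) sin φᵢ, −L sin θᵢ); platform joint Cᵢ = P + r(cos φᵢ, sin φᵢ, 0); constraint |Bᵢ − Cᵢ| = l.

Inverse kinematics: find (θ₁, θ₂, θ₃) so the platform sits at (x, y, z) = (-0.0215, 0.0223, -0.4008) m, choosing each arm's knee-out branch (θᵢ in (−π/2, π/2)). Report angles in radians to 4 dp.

rotate P by −φ1: (-0.0215, 0.0223, -0.4008)
  e−x'=0.2215;  (l²−L²−(e−x')²−y'²−z²)/2L = -0.3010
  θ1 = atan2(B,A) + arccos(C/0.4579) = 1.2221
rotate P by −φ2: (0.0301, 0.0075, -0.4008)
  A=0.1699, B=-0.4008, C=(l²−L²−A²−y'²−z²)/(2L)=-0.1979
  √(A²+B²)=0.4353;  θ2 = -1.1698+2.0426 ≈ 0.8729
rotate P by −φ3: (-0.0086, -0.0298, -0.4008)
  A=0.2086, B=-0.4008, C=(l²−L²−A²−y'²−z²)/(2L)=-0.2751
  θ3 = atan2(B,A) + arccos(C/0.4518) = 1.1345

θ₁ = 1.2221, θ₂ = 0.8729, θ₃ = 1.1345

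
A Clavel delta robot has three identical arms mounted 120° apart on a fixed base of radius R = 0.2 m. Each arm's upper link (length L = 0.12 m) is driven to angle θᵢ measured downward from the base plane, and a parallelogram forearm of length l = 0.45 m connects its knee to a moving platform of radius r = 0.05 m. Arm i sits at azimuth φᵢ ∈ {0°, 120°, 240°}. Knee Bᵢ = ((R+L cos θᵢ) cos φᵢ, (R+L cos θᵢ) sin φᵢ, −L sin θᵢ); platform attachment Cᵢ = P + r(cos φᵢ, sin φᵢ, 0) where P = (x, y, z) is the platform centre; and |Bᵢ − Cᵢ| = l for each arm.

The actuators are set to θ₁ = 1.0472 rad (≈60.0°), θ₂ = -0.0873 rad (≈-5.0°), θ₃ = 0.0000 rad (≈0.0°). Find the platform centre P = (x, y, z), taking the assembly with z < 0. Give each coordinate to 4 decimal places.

φ1=0.0°: virtual centre (0.2100, 0.0000, -0.1039), radius l
φ2=120.0°: virtual centre (-0.1348, 0.2334, 0.0105), radius l
arm 3 at φ=240.0°: ρ3 = 0.2700;  centre 3 = (-0.1350, -0.2338, 0.0000)
subtract pairs → two planes through P
linear system: -0.6895x+0.4669y = 0.0179−0.2288z; -0.6900x+-0.4677y = 0.0180−0.2078z
Cramer: x(z) = -0.0260+0.3165z;  y(z) = -0.0001-0.0225z
into |P−centre ₁|² = l²: 1.1007z² + 0.0585z + -0.1360 = 0;  Δ = 0.6022;  z = -0.3791 or 0.3260 → z<0 root = -0.3791
x = -0.1460, y = 0.0084

(-0.1460, 0.0084, -0.3791)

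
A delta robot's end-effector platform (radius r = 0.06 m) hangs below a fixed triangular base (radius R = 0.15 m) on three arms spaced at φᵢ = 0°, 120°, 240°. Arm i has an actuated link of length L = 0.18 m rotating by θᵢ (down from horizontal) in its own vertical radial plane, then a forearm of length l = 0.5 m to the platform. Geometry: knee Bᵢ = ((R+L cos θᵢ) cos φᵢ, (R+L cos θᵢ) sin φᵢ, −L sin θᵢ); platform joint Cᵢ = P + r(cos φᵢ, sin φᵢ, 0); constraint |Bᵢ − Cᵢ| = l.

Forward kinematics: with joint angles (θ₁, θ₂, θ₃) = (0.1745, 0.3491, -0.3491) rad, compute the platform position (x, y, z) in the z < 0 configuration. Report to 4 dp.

centre 1 = (0.2673·cos0.0°, 0.2673·sin0.0°, -0.0313) = (0.2673, 0.0000, -0.0313)
φ2=120.0°: virtual centre (-0.1296, 0.2244, -0.0616), radius l
centre 3 = (0.2591·cos240.0°, 0.2591·sin240.0°, 0.0616) = (-0.1296, -0.2244, 0.0616)
|centre ₂|²−|centre ₁|² = -0.0015;  |centre ₃|²−|centre ₁|² = -0.0015
[-0.7937 0.4488 -0.0606]·P = -0.0015;  [-0.7937 -0.4488 0.1856]·P = -0.0015
det = 0.7125;  x = 0.0018+0.0787z,  y = 0.0000+0.2743z
sphere 1 gives Az²+Bz+C=0 with A=1.0815, B=0.0207, C=-0.1786;  B²−4AC=0.7729;  roots -0.4160, 0.3969;  negative root z = -0.4160
x = -0.0309, y = -0.1141

(-0.0309, -0.1141, -0.4160)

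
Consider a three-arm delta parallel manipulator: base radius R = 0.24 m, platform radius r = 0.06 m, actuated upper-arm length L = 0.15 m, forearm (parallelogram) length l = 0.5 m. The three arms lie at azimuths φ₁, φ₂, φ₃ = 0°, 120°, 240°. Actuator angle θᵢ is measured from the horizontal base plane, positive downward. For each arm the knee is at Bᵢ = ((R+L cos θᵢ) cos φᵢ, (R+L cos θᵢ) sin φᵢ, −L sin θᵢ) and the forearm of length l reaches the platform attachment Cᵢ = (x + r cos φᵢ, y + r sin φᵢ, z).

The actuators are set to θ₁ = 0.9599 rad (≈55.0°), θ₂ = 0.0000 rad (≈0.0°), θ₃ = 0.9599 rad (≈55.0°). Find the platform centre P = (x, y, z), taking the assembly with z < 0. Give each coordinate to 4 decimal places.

arm 1 at φ=0.0°: ρ1 = 0.2660;  centre 1 = (0.2660, 0.0000, -0.1229)
arm 2 at φ=120.0°: ρ2 = 0.3300;  centre 2 = (-0.1650, 0.2858, 0.0000)
φ3=240.0°: virtual centre (-0.1330, -0.2304, -0.1229), radius l
subtract pairs → two planes through P
[-0.8621 0.5716 0.2457]·P = 0.0230;  [-0.7981 -0.4608 0.0000]·P = 0.0000
det = 0.8534;  x = -0.0124+0.1327z,  y = 0.0215+-0.2298z
quadratic in z: (1.0704)z²+(0.1619)z+(-0.1569)=0, √Δ=0.8355 → z ∈ {-0.4659, 0.3146}; z = -0.4659 (taking z<0)
x = -0.0742, y = 0.1286

(-0.0742, 0.1286, -0.4659)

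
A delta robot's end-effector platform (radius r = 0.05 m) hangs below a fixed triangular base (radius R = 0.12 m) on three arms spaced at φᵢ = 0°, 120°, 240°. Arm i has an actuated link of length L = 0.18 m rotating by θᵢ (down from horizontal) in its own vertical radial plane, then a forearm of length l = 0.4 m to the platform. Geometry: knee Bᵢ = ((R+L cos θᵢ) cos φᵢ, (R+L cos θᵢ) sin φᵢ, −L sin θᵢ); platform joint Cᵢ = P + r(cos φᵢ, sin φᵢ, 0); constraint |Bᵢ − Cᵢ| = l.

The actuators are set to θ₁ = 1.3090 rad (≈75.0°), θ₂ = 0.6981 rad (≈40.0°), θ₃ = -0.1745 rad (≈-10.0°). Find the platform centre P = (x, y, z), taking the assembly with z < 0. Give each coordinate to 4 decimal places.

(-0.2222, -0.1249, -0.3460)

arm 1 at φ=0.0°: (R−r)+L cos θ1 = 0.1166;  centre 1 = (0.1166, 0.0000, -0.1739)
arm 2 at φ=120.0°: (R−r)+L cos θ2 = 0.2079;  centre 2 = (-0.1039, 0.1800, -0.1157)
φ3=240.0°: virtual centre (-0.1236, -0.2141, 0.0313), radius l
eliminate P² terms by subtracting sphere 1 from 2 and 3
plane₁₂: -0.4411x+0.3601y+0.1163z = 0.0128
Cramer: x(z) = -0.0333+0.5459z;  y(z) = -0.0053+0.3455z
quadratic in z: (1.4174)z²+(0.1804)z+(-0.1073)=0, √Δ=0.8004 → z ∈ {-0.3460, 0.2187}; z = -0.3460 (taking z<0)
x = -0.2222, y = -0.1249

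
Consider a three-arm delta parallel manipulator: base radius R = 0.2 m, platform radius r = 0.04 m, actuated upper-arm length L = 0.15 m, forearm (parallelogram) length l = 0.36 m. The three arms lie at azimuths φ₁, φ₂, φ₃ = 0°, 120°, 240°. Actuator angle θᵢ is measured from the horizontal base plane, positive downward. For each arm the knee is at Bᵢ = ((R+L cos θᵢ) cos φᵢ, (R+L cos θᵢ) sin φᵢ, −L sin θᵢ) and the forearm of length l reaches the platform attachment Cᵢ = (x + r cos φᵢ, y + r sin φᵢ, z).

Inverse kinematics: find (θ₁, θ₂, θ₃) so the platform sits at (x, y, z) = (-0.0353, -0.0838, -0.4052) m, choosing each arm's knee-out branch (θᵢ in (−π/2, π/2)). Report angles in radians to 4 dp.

θ₁ = 1.3090, θ₂ = 1.3964, θ₃ = 0.6980

φ1=0.0° → target in arm frame (-0.0353, -0.0838)
  A cos θ + B sin θ = C:  0.1953·cos θ + -0.4052·sin θ = -0.3408
  θ1 = atan2(B,A) + arccos(C/0.4498) = 1.3090
rotate P by −φ2: (-0.0549, 0.0725, -0.4052)
  A=0.2149, B=-0.4052, C=(l²−L²−A²−y'²−z²)/(2L)=-0.3618
  √(A²+B²)=0.4587;  θ2 = -1.0831+2.4795 ≈ 1.3964
arm 3 (φ=240.0°): x'=0.0902, y'=0.0113
  e−x'=0.0698;  (l²−L²−(e−x')²−y'²−z²)/2L = -0.2069
  √(A²+B²)=0.4112;  θ3 = -1.4003+2.0982 ≈ 0.6980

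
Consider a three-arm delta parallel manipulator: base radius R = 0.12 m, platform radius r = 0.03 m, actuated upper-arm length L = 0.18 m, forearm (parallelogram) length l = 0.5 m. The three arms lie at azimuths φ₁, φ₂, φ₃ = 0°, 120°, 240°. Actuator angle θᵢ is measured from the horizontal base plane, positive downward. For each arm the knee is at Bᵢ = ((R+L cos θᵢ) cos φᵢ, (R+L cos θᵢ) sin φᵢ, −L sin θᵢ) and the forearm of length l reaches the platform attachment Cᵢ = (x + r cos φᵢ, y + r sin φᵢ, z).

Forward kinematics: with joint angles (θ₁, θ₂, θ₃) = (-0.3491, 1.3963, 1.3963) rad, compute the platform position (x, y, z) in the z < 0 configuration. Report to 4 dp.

O1 = (0.2591·cos0.0°, 0.2591·sin0.0°, 0.0616) = (0.2591, 0.0000, 0.0616)
φ2=120.0°: virtual centre (-0.0606, 0.1050, -0.1773), radius l
arm 3 at φ=240.0°: (R−r)+L cos θ3 = 0.1213;  O3 = (-0.0606, -0.1050, -0.1773)
subtract pairs → two planes through P
[-0.6395 0.2100 -0.4777]·P = -0.0248;  [-0.6395 -0.2100 -0.4777]·P = -0.0248
det = 0.2686;  x = 0.0388+-0.7469z,  y = 0.0000+0.0000z
sphere 1 gives Az²+Bz+C=0 with A=1.5579, B=0.2060, C=-0.1977;  B²−4AC=1.2742;  roots -0.4284, 0.2962;  negative root z = -0.4284
x = 0.3588, y = 0.0000

(0.3588, 0.0000, -0.4284)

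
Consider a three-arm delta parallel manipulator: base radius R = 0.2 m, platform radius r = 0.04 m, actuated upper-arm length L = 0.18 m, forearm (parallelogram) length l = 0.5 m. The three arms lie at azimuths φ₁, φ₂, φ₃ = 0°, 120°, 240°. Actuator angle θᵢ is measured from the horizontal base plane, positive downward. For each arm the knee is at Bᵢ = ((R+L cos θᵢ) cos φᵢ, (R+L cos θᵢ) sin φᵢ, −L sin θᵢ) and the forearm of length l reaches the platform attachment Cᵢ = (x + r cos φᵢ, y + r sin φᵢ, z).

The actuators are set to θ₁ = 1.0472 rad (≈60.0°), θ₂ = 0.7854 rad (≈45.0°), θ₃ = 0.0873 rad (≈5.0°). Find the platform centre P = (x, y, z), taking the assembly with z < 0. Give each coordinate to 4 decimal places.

(-0.1179, -0.1078, -0.4769)

centre 1 = (0.2500·cos0.0°, 0.2500·sin0.0°, -0.1559) = (0.2500, 0.0000, -0.1559)
arm 2 at φ=120.0°: (R−r)+L cos θ2 = 0.2873;  centre 2 = (-0.1436, 0.2488, -0.1273)
centre 3 = (0.3393·cos240.0°, 0.3393·sin240.0°, -0.0157) = (-0.1697, -0.2939, -0.0157)
|centre ₂|²−|centre ₁|² = 0.0119;  |centre ₃|²−|centre ₁|² = 0.0286
linear system: -0.7873x+0.4976y = 0.0119−0.0572z; -0.8393x+-0.5877y = 0.0286−0.2804z
det = 0.8803;  x = -0.0241+0.1967z,  y = -0.0142+0.1962z
into |P−centre ₁|² = l²: 1.0772z² + 0.1984z + -0.1504 = 0;  Δ = 0.6872;  z = -0.4769 or 0.2927 → z<0 root = -0.4769
x = -0.1179, y = -0.1078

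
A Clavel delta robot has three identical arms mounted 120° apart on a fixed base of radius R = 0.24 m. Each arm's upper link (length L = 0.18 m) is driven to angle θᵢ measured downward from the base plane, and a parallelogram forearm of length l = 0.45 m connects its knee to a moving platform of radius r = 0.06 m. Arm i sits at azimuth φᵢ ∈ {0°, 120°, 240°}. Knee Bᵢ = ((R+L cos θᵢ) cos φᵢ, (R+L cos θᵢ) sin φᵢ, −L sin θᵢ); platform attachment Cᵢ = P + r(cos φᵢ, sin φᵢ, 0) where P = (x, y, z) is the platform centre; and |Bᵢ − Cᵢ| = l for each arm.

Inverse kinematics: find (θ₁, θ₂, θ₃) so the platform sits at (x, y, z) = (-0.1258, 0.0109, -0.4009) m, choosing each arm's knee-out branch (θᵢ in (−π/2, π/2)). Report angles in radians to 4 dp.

θ₁ = 1.1343, θ₂ = 0.3489, θ₃ = 0.4364

φ1=0.0° → target in arm frame (-0.1258, 0.0109)
  e−x'=0.3058;  (l²−L²−(e−x')²−y'²−z²)/2L = -0.2340
  θ1 = atan2(B,A) + arccos(C/0.5042) = 1.1343
arm 2 (φ=120.0°): x'=0.0723, y'=0.1035
  A=0.1077, B=-0.4009, C=(l²−L²−A²−y'²−z²)/(2L)=-0.0359
  θ2 = atan2(B,A) + arccos(C/0.4151) = 0.3489
rotate P by −φ3: (0.0535, -0.1144, -0.4009)
  A=0.1265, B=-0.4009, C=(l²−L²−A²−y'²−z²)/(2L)=-0.0548
  √(A²+B²)=0.4204;  θ3 = -1.2651+1.7015 ≈ 0.4364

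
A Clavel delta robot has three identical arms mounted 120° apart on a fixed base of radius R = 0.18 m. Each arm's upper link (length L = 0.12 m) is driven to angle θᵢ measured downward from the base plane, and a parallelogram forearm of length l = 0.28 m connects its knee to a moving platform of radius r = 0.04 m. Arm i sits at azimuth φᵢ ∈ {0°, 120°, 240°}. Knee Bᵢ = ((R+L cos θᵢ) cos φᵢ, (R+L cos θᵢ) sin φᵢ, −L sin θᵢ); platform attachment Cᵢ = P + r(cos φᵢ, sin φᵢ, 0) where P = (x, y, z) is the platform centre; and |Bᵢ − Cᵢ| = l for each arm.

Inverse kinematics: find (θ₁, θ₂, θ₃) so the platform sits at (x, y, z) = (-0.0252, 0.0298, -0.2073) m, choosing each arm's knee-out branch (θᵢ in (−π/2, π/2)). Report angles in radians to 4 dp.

rotate P by −φ1: (-0.0252, 0.0298, -0.2073)
  e−x'=0.1652;  (l²−L²−(e−x')²−y'²−z²)/2L = -0.0298
  θ1 = atan2(B,A) + arccos(C/0.2651) = 0.7855
arm 2 (φ=120.0°): x'=0.0384, y'=0.0069
  e−x'=0.1016;  (l²−L²−(e−x')²−y'²−z²)/2L = 0.0444
  γ=atan2(-0.2073,0.1016)=-1.1151;  ψ=arccos(0.1924)=1.3772;  θ2=γ+ψ≈0.2621
φ3=240.0° → target in arm frame (-0.0132, -0.0367)
  A cos θ + B sin θ = C:  0.1532·cos θ + -0.2073·sin θ = -0.0158
  γ=atan2(-0.2073,0.1532)=-0.9343;  ψ=arccos(-0.0613)=1.6322;  θ3=γ+ψ≈0.6978

θ₁ = 0.7855, θ₂ = 0.2621, θ₃ = 0.6978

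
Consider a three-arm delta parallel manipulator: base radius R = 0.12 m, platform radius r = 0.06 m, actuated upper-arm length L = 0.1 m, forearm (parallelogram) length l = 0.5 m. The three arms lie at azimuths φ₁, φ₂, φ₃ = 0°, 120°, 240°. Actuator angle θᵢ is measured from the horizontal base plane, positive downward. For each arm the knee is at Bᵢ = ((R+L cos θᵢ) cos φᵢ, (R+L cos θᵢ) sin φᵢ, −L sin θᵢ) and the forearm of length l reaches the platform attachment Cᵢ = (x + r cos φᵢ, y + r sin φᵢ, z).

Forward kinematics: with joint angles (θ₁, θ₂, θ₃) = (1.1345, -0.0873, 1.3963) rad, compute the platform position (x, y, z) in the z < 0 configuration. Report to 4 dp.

(-0.0847, 0.2563, -0.4771)

φ1=0.0°: virtual centre (0.1023, 0.0000, -0.0906), radius l
arm 2 at φ=120.0°: e+L cos θ2 = 0.1596;  centre 2 = (-0.0798, 0.1382, 0.0087)
centre 3 = (0.0774·cos240.0°, 0.0774·sin240.0°, -0.0985) = (-0.0387, -0.0670, -0.0985)
|centre ₂|²−|centre ₁|² = 0.0069;  |centre ₃|²−|centre ₁|² = -0.0030
[-0.3641 0.2765 0.1987]·P = 0.0069;  [-0.2819 -0.1340 -0.0157]·P = -0.0030
det = 0.1267;  x = -0.0008+0.1759z,  y = 0.0239+-0.4871z
quadratic in z: (1.2682)z²+(0.1218)z+(-0.2306)=0, √Δ=1.0884 → z ∈ {-0.4771, 0.3811}; z = -0.4771 (taking z<0)
x = -0.0847, y = 0.2563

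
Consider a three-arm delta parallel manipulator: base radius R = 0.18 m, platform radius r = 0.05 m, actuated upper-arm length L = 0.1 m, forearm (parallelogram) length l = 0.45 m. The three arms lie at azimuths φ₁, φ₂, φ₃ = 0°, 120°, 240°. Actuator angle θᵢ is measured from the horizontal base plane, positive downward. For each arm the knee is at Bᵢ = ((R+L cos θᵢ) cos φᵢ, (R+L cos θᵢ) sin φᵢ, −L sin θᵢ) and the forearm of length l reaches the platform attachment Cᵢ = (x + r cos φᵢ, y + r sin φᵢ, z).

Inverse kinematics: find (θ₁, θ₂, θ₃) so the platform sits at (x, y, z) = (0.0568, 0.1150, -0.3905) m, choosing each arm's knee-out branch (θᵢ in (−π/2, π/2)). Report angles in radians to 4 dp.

φ1=0.0° → target in arm frame (0.0568, 0.1150)
  A cos θ + B sin θ = C:  0.0732·cos θ + -0.3905·sin θ = 0.1071
  θ1 = atan2(B,A) + arccos(C/0.3973) = -0.0877
rotate P by −φ2: (0.0712, -0.1067, -0.3905)
  e−x'=0.0588;  (l²−L²−(e−x')²−y'²−z²)/2L = 0.1258
  √(A²+B²)=0.3949;  θ2 = -1.4213+1.2465 ≈ -0.1749
rotate P by −φ3: (-0.1280, -0.0083, -0.3905)
  A cos θ + B sin θ = C:  0.2580·cos θ + -0.3905·sin θ = -0.1331
  √(A²+B²)=0.4680;  θ3 = -0.9870+1.8592 ≈ 0.8722

θ₁ = -0.0877, θ₂ = -0.1749, θ₃ = 0.8722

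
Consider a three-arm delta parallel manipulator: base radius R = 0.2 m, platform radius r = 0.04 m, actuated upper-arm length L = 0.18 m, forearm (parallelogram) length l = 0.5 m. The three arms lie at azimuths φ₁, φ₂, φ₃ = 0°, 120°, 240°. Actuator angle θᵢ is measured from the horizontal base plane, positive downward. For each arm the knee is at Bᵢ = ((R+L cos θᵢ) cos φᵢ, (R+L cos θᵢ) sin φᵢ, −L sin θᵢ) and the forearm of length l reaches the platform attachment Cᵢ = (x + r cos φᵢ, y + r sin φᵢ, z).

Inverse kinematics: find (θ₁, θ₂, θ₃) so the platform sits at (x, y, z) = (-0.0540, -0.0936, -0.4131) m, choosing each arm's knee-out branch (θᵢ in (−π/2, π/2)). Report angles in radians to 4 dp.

θ₁ = 0.5234, θ₂ = 0.5236, θ₃ = -0.1746

rotate P by −φ1: (-0.0540, -0.0936, -0.4131)
  A cos θ + B sin θ = C:  0.2140·cos θ + -0.4131·sin θ = -0.0211
  θ1 = atan2(B,A) + arccos(C/0.4652) = 0.5234
φ2=120.0° → target in arm frame (-0.0541, 0.0936)
  A=0.2141, B=-0.4131, C=(l²−L²−A²−y'²−z²)/(2L)=-0.0212
  γ=atan2(-0.4131,0.2141)=-1.0927;  ψ=arccos(-0.0455)=1.6164;  θ2=γ+ψ≈0.5236
arm 3 (φ=240.0°): x'=0.1081, y'=0.0000
  e−x'=0.0519;  (l²−L²−(e−x')²−y'²−z²)/2L = 0.1229
  γ=atan2(-0.4131,0.0519)=-1.4457;  ψ=arccos(0.2952)=1.2711;  θ3=γ+ψ≈-0.1746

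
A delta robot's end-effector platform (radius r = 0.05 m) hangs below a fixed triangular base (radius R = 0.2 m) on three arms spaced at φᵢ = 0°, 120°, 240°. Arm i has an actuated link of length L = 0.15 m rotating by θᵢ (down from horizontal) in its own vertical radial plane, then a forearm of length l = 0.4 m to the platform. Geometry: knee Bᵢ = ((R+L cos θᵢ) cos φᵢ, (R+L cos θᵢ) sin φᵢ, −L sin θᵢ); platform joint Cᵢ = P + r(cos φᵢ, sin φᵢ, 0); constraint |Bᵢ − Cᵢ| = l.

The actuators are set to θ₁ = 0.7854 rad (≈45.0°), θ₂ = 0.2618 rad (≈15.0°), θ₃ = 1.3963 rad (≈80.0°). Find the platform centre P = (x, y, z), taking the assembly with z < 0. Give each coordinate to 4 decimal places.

φ1=0.0°: virtual centre (0.2561, 0.0000, -0.1061), radius l
arm 2 at φ=120.0°: e+L cos θ2 = 0.2949;  S2 = (-0.1474, 0.2554, -0.0388)
S3 = (0.1760·cos240.0°, 0.1760·sin240.0°, -0.1477) = (-0.0880, -0.1525, -0.1477)
subtract pairs → two planes through P
plane₁₂: -0.8070x+0.5108y+0.1345z = 0.0116
Cramer: x(z) = 0.0146-0.0026z;  y(z) = 0.0458-0.2674z
quadratic in z: (1.0715)z²+(0.1889)z+(-0.0883)=0, √Δ=0.6436 → z ∈ {-0.3885, 0.2122}; z = -0.3885 (taking z<0)
x = 0.0156, y = 0.1497

(0.0156, 0.1497, -0.3885)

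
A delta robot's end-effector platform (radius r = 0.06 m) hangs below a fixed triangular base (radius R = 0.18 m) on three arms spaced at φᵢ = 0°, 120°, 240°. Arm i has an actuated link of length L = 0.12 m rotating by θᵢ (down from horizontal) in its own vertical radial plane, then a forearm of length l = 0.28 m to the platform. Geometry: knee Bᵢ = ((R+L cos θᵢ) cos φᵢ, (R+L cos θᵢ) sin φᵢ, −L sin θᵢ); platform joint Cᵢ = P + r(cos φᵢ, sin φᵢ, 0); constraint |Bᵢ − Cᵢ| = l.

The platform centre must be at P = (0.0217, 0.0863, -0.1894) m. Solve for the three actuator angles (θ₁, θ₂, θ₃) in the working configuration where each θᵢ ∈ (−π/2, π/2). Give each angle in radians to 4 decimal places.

θ₁ = 0.2619, θ₂ = -0.1742, θ₃ = 1.0478

φ1=0.0° → target in arm frame (0.0217, 0.0863)
  A=0.0983, B=-0.1894, C=(l²−L²−A²−y'²−z²)/(2L)=0.0459
  √(A²+B²)=0.2134;  θ1 = -1.0921+1.3540 ≈ 0.2619
arm 2 (φ=120.0°): x'=0.0639, y'=-0.0619
  A cos θ + B sin θ = C:  0.0561·cos θ + -0.1894·sin θ = 0.0881
  √(A²+B²)=0.1975;  θ2 = -1.2828+1.1086 ≈ -0.1742
arm 3 (φ=240.0°): x'=-0.0856, y'=-0.0244
  A cos θ + B sin θ = C:  0.2056·cos θ + -0.1894·sin θ = -0.0614
  √(A²+B²)=0.2795;  θ3 = -0.7444+1.7922 ≈ 1.0478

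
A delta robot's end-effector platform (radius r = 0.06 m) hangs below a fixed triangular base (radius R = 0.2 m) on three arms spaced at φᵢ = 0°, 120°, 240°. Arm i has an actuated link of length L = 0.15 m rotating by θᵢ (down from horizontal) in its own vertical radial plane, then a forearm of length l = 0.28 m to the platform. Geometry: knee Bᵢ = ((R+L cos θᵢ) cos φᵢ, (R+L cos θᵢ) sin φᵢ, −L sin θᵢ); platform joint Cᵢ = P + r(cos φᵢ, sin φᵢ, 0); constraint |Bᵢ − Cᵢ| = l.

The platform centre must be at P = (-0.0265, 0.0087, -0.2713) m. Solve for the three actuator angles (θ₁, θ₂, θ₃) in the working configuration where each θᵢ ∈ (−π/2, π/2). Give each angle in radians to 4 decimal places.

θ₁ = 1.0471, θ₂ = 0.7854, θ₃ = 0.8730

φ1=0.0° → target in arm frame (-0.0265, 0.0087)
  e−x'=0.1665;  (l²−L²−(e−x')²−y'²−z²)/2L = -0.1517
  θ1 = atan2(B,A) + arccos(C/0.3183) = 1.0471
rotate P by −φ2: (0.0208, 0.0186, -0.2713)
  e−x'=0.1192;  (l²−L²−(e−x')²−y'²−z²)/2L = -0.1075
  γ=atan2(-0.2713,0.1192)=-1.1568;  ψ=arccos(-0.3629)=1.9422;  θ2=γ+ψ≈0.7854
rotate P by −φ3: (0.0057, -0.0273, -0.2713)
  A=0.1343, B=-0.2713, C=(l²−L²−A²−y'²−z²)/(2L)=-0.1216
  γ=atan2(-0.2713,0.1343)=-1.1112;  ψ=arccos(-0.4017)=1.9842;  θ3=γ+ψ≈0.8730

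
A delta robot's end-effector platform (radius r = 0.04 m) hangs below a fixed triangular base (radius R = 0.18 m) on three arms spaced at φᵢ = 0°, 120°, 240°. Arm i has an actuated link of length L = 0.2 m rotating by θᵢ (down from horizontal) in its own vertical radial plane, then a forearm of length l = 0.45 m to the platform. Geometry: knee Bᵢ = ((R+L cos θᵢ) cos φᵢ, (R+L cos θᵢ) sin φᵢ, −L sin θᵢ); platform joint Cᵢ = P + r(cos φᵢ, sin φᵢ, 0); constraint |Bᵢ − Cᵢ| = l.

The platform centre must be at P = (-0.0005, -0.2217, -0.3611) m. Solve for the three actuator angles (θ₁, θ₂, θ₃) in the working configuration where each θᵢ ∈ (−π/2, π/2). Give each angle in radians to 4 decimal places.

θ₁ = 0.6107, θ₂ = 1.2217, θ₃ = -0.2617

φ1=0.0° → target in arm frame (-0.0005, -0.2217)
  A=0.1405, B=-0.3611, C=(l²−L²−A²−y'²−z²)/(2L)=-0.0920
  θ1 = atan2(B,A) + arccos(C/0.3875) = 0.6107
arm 2 (φ=120.0°): x'=-0.1917, y'=0.1113
  A=0.3317, B=-0.3611, C=(l²−L²−A²−y'²−z²)/(2L)=-0.2258
  √(A²+B²)=0.4904;  θ2 = -0.8277+2.0494 ≈ 1.2217
φ3=240.0° → target in arm frame (0.1922, 0.1104)
  A cos θ + B sin θ = C:  -0.0522·cos θ + -0.3611·sin θ = 0.0430
  √(A²+B²)=0.3649;  θ3 = -1.7145+1.4528 ≈ -0.2617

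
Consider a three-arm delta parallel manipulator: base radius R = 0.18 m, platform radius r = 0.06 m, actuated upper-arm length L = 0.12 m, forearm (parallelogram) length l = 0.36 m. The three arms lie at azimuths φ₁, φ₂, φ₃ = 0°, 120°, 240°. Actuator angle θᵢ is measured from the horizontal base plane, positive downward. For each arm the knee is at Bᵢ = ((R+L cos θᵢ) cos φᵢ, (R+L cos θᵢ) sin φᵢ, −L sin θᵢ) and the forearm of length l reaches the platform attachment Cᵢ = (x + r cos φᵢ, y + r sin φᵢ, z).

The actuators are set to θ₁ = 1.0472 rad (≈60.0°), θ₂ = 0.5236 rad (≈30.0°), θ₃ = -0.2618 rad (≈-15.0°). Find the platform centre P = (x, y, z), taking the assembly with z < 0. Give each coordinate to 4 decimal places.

arm 1 at φ=0.0°: ρ1 = 0.1800;  centre 1 = (0.1800, 0.0000, -0.1039)
φ2=120.0°: virtual centre (-0.1120, 0.1939, -0.0600), radius l
arm 3 at φ=240.0°: ρ3 = 0.2359;  centre 3 = (-0.1180, -0.2043, 0.0311)
subtract pairs → two planes through P
[-0.5839 0.3878 0.0878]·P = 0.0105;  [-0.5959 -0.4086 0.2700]·P = 0.0134
det = 0.4697;  x = -0.0202+0.2993z,  y = -0.0033+0.2242z
quadratic in z: (1.1398)z²+(0.0865)z+(-0.0787)=0, √Δ=0.6052 → z ∈ {-0.3034, 0.2275}; z = -0.3034 (taking z<0)
x = -0.1111, y = -0.0713

(-0.1111, -0.0713, -0.3034)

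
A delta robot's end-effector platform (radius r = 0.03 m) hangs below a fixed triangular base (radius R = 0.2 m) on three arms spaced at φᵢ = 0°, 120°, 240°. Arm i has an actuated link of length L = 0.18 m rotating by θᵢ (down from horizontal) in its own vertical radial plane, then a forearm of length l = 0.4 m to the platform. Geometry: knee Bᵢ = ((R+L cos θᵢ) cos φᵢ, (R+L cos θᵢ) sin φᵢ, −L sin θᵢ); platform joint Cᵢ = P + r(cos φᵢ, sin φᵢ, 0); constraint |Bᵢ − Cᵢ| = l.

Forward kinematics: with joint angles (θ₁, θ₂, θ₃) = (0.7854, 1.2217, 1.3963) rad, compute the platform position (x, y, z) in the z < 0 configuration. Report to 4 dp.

arm 1 at φ=0.0°: (R−r)+L cos θ1 = 0.2973;  O1 = (0.2973, 0.0000, -0.1273)
φ2=120.0°: virtual centre (-0.1158, 0.2005, -0.1691), radius l
O3 = (0.2013·cos240.0°, 0.2013·sin240.0°, -0.1773) = (-0.1006, -0.1743, -0.1773)
eliminate P² terms by subtracting sphere 1 from 2 and 3
plane₁₂: -0.8261x+0.4011y+-0.0837z = -0.0223
det = 0.6072;  x = 0.0344+-0.1141z,  y = 0.0151+-0.0263z
quadratic in z: (1.0137)z²+(0.3138)z+(-0.0745)=0, √Δ=0.6328 → z ∈ {-0.4669, 0.1573}; z = -0.4669 (taking z<0)
x = 0.0877, y = 0.0274

(0.0877, 0.0274, -0.4669)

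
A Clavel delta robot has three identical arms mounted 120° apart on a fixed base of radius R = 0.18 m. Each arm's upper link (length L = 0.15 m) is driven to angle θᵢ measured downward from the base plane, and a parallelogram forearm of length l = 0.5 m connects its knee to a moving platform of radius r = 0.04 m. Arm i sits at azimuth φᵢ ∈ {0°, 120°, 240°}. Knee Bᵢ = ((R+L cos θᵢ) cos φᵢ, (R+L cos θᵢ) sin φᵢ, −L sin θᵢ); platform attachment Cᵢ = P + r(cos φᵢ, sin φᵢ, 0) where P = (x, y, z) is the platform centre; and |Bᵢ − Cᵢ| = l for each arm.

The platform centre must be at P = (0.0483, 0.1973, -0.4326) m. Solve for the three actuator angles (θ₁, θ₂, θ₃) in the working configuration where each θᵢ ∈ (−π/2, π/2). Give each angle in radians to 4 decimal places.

φ1=0.0° → target in arm frame (0.0483, 0.1973)
  A=0.0917, B=-0.4326, C=(l²−L²−A²−y'²−z²)/(2L)=-0.0233
  θ1 = atan2(B,A) + arccos(C/0.4422) = 0.2615
φ2=120.0° → target in arm frame (0.1467, -0.1405)
  A cos θ + B sin θ = C:  -0.0067·cos θ + -0.4326·sin θ = 0.0686
  γ=atan2(-0.4326,-0.0067)=-1.5863;  ψ=arccos(0.1585)=1.4116;  θ2=γ+ψ≈-0.1747
arm 3 (φ=240.0°): x'=-0.1950, y'=-0.0568
  A cos θ + B sin θ = C:  0.3350·cos θ + -0.4326·sin θ = -0.2504
  γ=atan2(-0.4326,0.3350)=-0.9118;  ψ=arccos(-0.4576)=2.0461;  θ3=γ+ψ≈1.1342

θ₁ = 0.2615, θ₂ = -0.1747, θ₃ = 1.1342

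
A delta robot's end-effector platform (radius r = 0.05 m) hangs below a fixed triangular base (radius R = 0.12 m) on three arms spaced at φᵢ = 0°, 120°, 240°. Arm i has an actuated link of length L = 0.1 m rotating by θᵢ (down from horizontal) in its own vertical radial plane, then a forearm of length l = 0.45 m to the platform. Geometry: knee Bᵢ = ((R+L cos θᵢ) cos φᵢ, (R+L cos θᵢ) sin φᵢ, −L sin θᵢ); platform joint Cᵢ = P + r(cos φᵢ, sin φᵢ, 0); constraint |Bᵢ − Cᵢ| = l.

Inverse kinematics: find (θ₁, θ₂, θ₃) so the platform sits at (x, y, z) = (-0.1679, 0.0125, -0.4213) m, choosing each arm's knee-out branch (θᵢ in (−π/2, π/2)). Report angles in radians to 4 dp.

θ₁ = 0.9601, θ₂ = 0.0002, θ₃ = 0.0877

arm 1 (φ=0.0°): x'=-0.1679, y'=0.0125
  e−x'=0.2379;  (l²−L²−(e−x')²−y'²−z²)/2L = -0.2087
  γ=atan2(-0.4213,0.2379)=-1.0568;  ψ=arccos(-0.4314)=2.0169;  θ1=γ+ψ≈0.9601
arm 2 (φ=120.0°): x'=0.0948, y'=0.1392
  A=-0.0248, B=-0.4213, C=(l²−L²−A²−y'²−z²)/(2L)=-0.0249
  γ=atan2(-0.4213,-0.0248)=-1.6295;  ψ=arccos(-0.0589)=1.6297;  θ2=γ+ψ≈0.0002
arm 3 (φ=240.0°): x'=0.0731, y'=-0.1517
  e−x'=-0.0031;  (l²−L²−(e−x')²−y'²−z²)/2L = -0.0400
  γ=atan2(-0.4213,-0.0031)=-1.5782;  ψ=arccos(-0.0950)=1.6659;  θ3=γ+ψ≈0.0877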